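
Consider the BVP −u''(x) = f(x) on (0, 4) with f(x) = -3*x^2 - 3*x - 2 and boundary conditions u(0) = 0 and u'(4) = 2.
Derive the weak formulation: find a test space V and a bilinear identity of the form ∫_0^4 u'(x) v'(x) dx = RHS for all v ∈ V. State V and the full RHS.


V = {v ∈ H^1(0, 4) : v(0) = 0} (test functions vanish at x = 0 where u is specified); weak form: ∫_0^4 u'v' dx = ∫_0^4 (-3*x^2 - 3*x - 2) v dx + 2·v(4) for all v ∈ V.

Multiply both sides by a test function v and integrate from 0 to 4:
  ∫_0^4 −u''(x) v(x) dx = ∫_0^4 f(x) v(x) dx.
Integrate the LHS by parts once:
  ∫_0^4 −u'' v dx = −[u'(x) v(x)]_0^4 + ∫_0^4 u'(x) v'(x) dx.
Thus ∫_0^4 u'(x) v'(x) dx = ∫_0^4 f(x) v(x) dx + [u'(x) v(x)]_0^4.
Choose V so that boundary terms are either known or forced to vanish.
Mixed BC: u(0) = 0 (Dirichlet) and u'(4) = 2 (Neumann). Define V = {v ∈ H^1(0, 4) : v(0) = 0}. Then [u' v]_0^4 = u'(4)·v(4) − u'(0)·0 = 2·v(4).
Weak formulation: find u (satisfying any essential BC) such that ∫_0^4 u'(x) v'(x) dx = ∫_0^4 f v dx + 2·v(4) for all v ∈ V (Dirichlet at 0 absorbed into V; Neumann datum at x = 4 contributes the boundary term).
Substituting f(x) = -3*x^2 - 3*x - 2, the right-hand side is ∫_0^4 (-3*x^2 - 3*x - 2) v dx + 2·v(4).


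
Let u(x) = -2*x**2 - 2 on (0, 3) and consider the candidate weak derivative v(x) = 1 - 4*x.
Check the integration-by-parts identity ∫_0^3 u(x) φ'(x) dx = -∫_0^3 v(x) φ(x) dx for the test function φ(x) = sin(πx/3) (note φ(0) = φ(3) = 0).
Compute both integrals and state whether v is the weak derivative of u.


LHS = 36/π, RHS = 30/π. No, v is not the weak derivative of u.

u(x) = -2*x**2 - 2, classical derivative u'(x) = -4*x.
φ(x) = sin(πx/3), so φ'(x) = π*cos(π*x/3)/3.
Note φ(0) = φ(3) = 0, so the boundary term u·φ vanishes.
LHS = ∫_0^3 u(x) φ'(x) dx = ∫_0^3 (-2*π*x^2*cos(π*x/3)/3 - 2*π*cos(π*x/3)/3) dx. Term by term:
  ∫_0^3 -2*π*cos(π*x/3)/3 dx = 0;  ∫_0^3 -2*π*x^2*cos(π*x/3)/3 dx = 36/π.
Sum: 0 + 36/π = 36/π.
So LHS = 36/π.
∫_0^3 v(x) φ(x) dx = ∫_0^3 (-4*x*sin(π*x/3) + sin(π*x/3)) dx. Term by term:
  ∫_0^3 -4*x*sin(π*x/3) dx = -36/π;  ∫_0^3 sin(π*x/3) dx = 6/π.
Sum: -36/π + 6/π = -30/π.
So RHS = -∫_0^3 v(x) φ(x) dx = 30/π.
LHS − RHS = 6/π ≠ 0, so the identity fails.
(For a valid weak derivative the identity must hold for EVERY test function, in particular this one. The failure shows v is NOT the weak derivative of u.)
Correct weak derivative would be u'(x) = -4*x.


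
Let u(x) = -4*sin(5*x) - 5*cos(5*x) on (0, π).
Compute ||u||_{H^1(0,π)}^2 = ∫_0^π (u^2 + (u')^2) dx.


||u||_{H^1(0,π)}^2 = 533*π

u'(x) = 25*sin(5*x) - 20*cos(5*x).
Expand u² and (u')² and integrate term by term on (0, π), using: for integers n ≥ 1, ∫_0^π sin²(nx) dx = ∫_0^π cos²(nx) dx = π/2; for n ≠ n', ∫_0^π sin(nx)sin(n'x) dx = ∫_0^π cos(nx)cos(n'x) dx = 0; and by product-to-sum, ∫_0^π sin(nx)cos(n'x) dx = ½∫_0^π [sin((n+n')x) + sin((n−n')x)] dx, which is 0 when n+n' is even and 2n/(n²−n'²) when n+n' is odd (it need not vanish on (0, π)).
  u² squared terms: (-5)²·∫cos(5x)² dx = 25·π/2 = 25*π/2;  (-4)²·∫sin(5x)² dx = 16·π/2 = 8*π.
  u² cross terms: 2·(-5)·(-4)·∫cos(5x)·sin(5x) dx = 40·(0) = 0.
  So ∫_0^π u² dx = 25*π/2 + 8*π + 0 = 41*π/2.
  (u')² squared terms: (-20)²·∫cos(5x)² dx = 400·π/2 = 200*π;  (25)²·∫sin(5x)² dx = 625·π/2 = 625*π/2.
  (u')² cross terms: 2·(-20)·(25)·∫cos(5x)·sin(5x) dx = -1000·(0) = 0.
  So ∫_0^π (u')² dx = 200*π + 625*π/2 + 0 = 1025*π/2.
||u||_{H^1}^2 = (41*π/2) + (1025*π/2) = 533*π.


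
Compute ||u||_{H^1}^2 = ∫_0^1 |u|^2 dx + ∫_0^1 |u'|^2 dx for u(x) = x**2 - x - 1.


||u||_{H^1}^2 = 17/10

The H^1 norm (squared) on an interval (0, L) is
  ||u||_{H^1}^2 = ∫_0^L u(x)^2 dx + ∫_0^L u'(x)^2 dx.
Compute u'(x) = 2*x - 1.
Then u(x)^2 = x**4 - 2*x**3 - x**2 + 2*x + 1 and u'(x)^2 = 4*x**2 - 4*x + 1.
Integrate each monomial from 0 to 1 using ∫_0^1 c·x^n dx = c·1^(n+1)/(n+1):
  ∫_0^1 u(x)^2 dx = ∫_0^1 (x^4 - 2*x^3 - x^2 + 2*x + 1) dx. Term by term:
    ∫_0^1 x^4 dx = 1/5;  ∫_0^1 -2*x^3 dx = -1/2;  ∫_0^1 -x^2 dx = -1/3;
    ∫_0^1 2*x dx = 1;  ∫_0^1 1 dx = 1.
  Sum: 1/5 − 1/2 − 1/3 + 1 + 1 = 41/30.
  ∫_0^1 u'(x)^2 dx = ∫_0^1 (4*x^2 - 4*x + 1) dx. Term by term:
    ∫_0^1 4*x^2 dx = 4/3;  ∫_0^1 -4*x dx = -2;  ∫_0^1 1 dx = 1.
  Sum: 4/3 − 2 + 1 = 1/3.
Adding: ||u||_{H^1}^2 = 41/30 + 1/3 = 17/10.


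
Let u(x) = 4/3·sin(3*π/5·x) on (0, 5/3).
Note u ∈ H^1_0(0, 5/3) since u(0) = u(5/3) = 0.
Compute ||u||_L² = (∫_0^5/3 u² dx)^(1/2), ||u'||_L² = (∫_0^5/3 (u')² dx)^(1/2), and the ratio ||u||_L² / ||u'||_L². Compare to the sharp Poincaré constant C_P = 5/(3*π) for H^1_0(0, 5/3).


||u||_L² / ||u'||_L² = 5/(3*π) = C_P.

u(x) = 4/3·sin(3*π/5·x), so u'(x) = 4*π*cos(3*π*x/5)/5.
Writing u(x) = A·sin(kπx/L) with A = 4/3 and k = 1, use ∫_0^L sin²(kπx/L) dx = L/2 and ∫_0^L cos²(kπx/L) dx = L/2.
u² = 16/9·sin²(3*π/5·x) and (u')² = 16*π^2/25·cos²(3*π/5·x), and each of sin², cos² integrates to L/2 = 5/6 over (0, 5/3).
∫_0^5/3 u² dx = 40/27, so ||u||_L² = 2*sqrt(30)/9.
∫_0^5/3 (u')² dx = 8*π^2/15, so ||u'||_L² = 2*sqrt(30)*π/15.
Ratio ||u||_L² / ||u'||_L² = 5/(3*π).
Sharp Poincaré constant on H^1_0(0, 5/3) is C_P = L/π = 5/(3*π), achieved by sin(3*π/5·x).
This is the k = 1 eigenfunction (up to amplitude), so the ratio equals the sharp Poincaré constant exactly.


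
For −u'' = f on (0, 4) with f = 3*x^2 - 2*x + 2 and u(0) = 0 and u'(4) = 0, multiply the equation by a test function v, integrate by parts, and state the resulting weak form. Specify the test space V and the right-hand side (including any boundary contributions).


V = {v ∈ H^1(0, 4) : v(0) = 0} (test functions vanish at x = 0 where u is specified); weak form: ∫_0^4 u'v' dx = ∫_0^4 (3*x^2 - 2*x + 2) v dx for all v ∈ V.

Multiply both sides by a test function v and integrate from 0 to 4:
  ∫_0^4 −u''(x) v(x) dx = ∫_0^4 f(x) v(x) dx.
Integrate the LHS by parts once:
  ∫_0^4 −u'' v dx = −[u'(x) v(x)]_0^4 + ∫_0^4 u'(x) v'(x) dx.
Thus ∫_0^4 u'(x) v'(x) dx = ∫_0^4 f(x) v(x) dx + [u'(x) v(x)]_0^4.
Choose V so that boundary terms are either known or forced to vanish.
Mixed BC: u(0) = 0 (Dirichlet) and u'(4) = 0 (Neumann). Define V = {v ∈ H^1(0, 4) : v(0) = 0}. Then [u' v]_0^4 = u'(4)·v(4) − u'(0)·0 = 0.
Weak formulation: find u (satisfying any essential BC) such that ∫_0^4 u'(x) v'(x) dx = ∫_0^4 f v dx for all v ∈ V (Dirichlet at 0 absorbed into V; the Neumann datum at x = 4 is zero, so no boundary term remains).
Substituting f(x) = 3*x^2 - 2*x + 2, the right-hand side is ∫_0^4 (3*x^2 - 2*x + 2) v dx.


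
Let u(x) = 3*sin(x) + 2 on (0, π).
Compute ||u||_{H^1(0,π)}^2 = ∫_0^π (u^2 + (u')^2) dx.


||u||_{H^1(0,π)}^2 = 24 + 13*π

u'(x) = 3*cos(x).
Expand u² and (u')² and integrate term by term on (0, π), using: for integers n ≥ 1, ∫_0^π sin²(nx) dx = ∫_0^π cos²(nx) dx = π/2; for n ≠ n', ∫_0^π sin(nx)sin(n'x) dx = ∫_0^π cos(nx)cos(n'x) dx = 0; and by product-to-sum, ∫_0^π sin(nx)cos(n'x) dx = ½∫_0^π [sin((n+n')x) + sin((n−n')x)] dx, which is 0 when n+n' is even and 2n/(n²−n'²) when n+n' is odd (it need not vanish on (0, π)). For the constant mode: ∫_0^π 1 dx = π, ∫_0^π cos(nx) dx = 0, ∫_0^π sin(nx) dx = (1−(−1)^n)/n.
  u² squared terms: (2)²·∫1 dx = 4·π = 4*π;  (3)²·∫sin(x)² dx = 9·π/2 = 9*π/2.
  u² cross terms: 2·(2)·(3)·∫1·sin(x) dx = 12·(2) = 24.
  So ∫_0^π u² dx = 4*π + 9*π/2 + 24 = 24 + 17*π/2.
  (u')² squared terms: (3)²·∫cos(x)² dx = 9·π/2 = 9*π/2.
  So ∫_0^π (u')² dx = 9*π/2.
||u||_{H^1}^2 = (24 + 17*π/2) + (9*π/2) = 24 + 13*π.


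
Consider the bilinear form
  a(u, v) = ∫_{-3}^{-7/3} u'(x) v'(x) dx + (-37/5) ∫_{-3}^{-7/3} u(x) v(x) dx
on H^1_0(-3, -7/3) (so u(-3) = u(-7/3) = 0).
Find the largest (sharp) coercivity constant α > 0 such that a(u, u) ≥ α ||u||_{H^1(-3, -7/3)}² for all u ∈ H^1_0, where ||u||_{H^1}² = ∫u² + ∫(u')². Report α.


α = (-148 + 45*π^2)/(5*(4 + 9*π^2))

Coercivity of a(·,·) on H^1_0(-3, -7/3) means a(u, u) ≥ α ||u||_{H^1}² for every u ∈ H^1_0.
The interval has length L = 2/3, and Poincaré/coercivity depend only on L. Here a(u, u) = ∫(u')² + (-37/5)·∫u².
Here c = -37/5 < 0 with |c| < (π/L)² = 9*π^2/4, so coercivity still holds. The condition a(u,u) ≥ α||u||_{H^1}² reads (1−α)∫(u')² ≥ (α−c)∫u². Any admissible α is ≤ 1 (rapidly oscillating u have ∫u²/∫(u')² → 0), and α = 1 would force 0 ≥ (1−c)∫u², impossible since c < 1; so 1−α > 0. By the sharp Poincaré inequality on H^1_0 of an interval of length L, ∫(u')² ≥ (π/L)²∫u² with equality for the first sine mode sin(π(x−x₀)/L) (x₀ the left endpoint), so the inequality holds for all u iff (1−α)(π/L)² ≥ α − c, i.e. α ≤ ((π/L)² + c)/((π/L)² + 1) = (1 + c(L/π)²)/(1 + (L/π)²). (Direct route, valid since c ≤ 0: Poincaré gives c∫u² ≥ c(L/π)²∫(u')², so a(u,u) ≥ (1 + c(L/π)²)∫(u')², while ||u||_{H^1}² ≤ (1 + (L/π)²)∫(u')²; dividing yields the same α.) With (π/L)² = 9*π^2/4 and c = -37/5, the largest admissible constant is α = ((π/L)² + c)/((π/L)² + 1).
Simplifying, α = (-148 + 45*π^2)/(5*(4 + 9*π^2)).


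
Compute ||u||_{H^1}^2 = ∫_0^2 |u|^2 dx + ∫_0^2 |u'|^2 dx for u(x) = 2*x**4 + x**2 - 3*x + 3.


||u||_{H^1}^2 = 90824/63

The H^1 norm (squared) on an interval (0, L) is
  ||u||_{H^1}^2 = ∫_0^L u(x)^2 dx + ∫_0^L u'(x)^2 dx.
Compute u'(x) = 8*x**3 + 2*x - 3.
Then u(x)^2 = 4*x**8 + 4*x**6 - 12*x**5 + 13*x**4 - 6*x**3 + 15*x**2 - 18*x + 9 and u'(x)^2 = 64*x**6 + 32*x**4 - 48*x**3 + 4*x**2 - 12*x + 9.
Integrate each monomial from 0 to 2 using ∫_0^2 c·x^n dx = c·2^(n+1)/(n+1):
  ∫_0^2 u(x)^2 dx = ∫_0^2 (4*x^8 + 4*x^6 - 12*x^5 + 13*x^4 - 6*x^3 + 15*x^2 - 18*x + 9) dx. Term by term:
    ∫_0^2 4*x^8 dx = 2048/9;  ∫_0^2 4*x^6 dx = 512/7;  ∫_0^2 -12*x^5 dx = -128;
    ∫_0^2 13*x^4 dx = 416/5;  ∫_0^2 -6*x^3 dx = -24;  ∫_0^2 15*x^2 dx = 40;
    ∫_0^2 -18*x dx = -36;  ∫_0^2 9 dx = 18.
  Sum: 2048/9 + 512/7 − 128 + 416/5 − 24 + 40 − 36 + 18 = 79978/315.
  ∫_0^2 u'(x)^2 dx = ∫_0^2 (64*x^6 + 32*x^4 - 48*x^3 + 4*x^2 - 12*x + 9) dx. Term by term:
    ∫_0^2 64*x^6 dx = 8192/7;  ∫_0^2 32*x^4 dx = 1024/5;  ∫_0^2 -48*x^3 dx = -192;
    ∫_0^2 4*x^2 dx = 32/3;  ∫_0^2 -12*x dx = -24;  ∫_0^2 9 dx = 18.
  Sum: 8192/7 + 1024/5 − 192 + 32/3 − 24 + 18 = 124714/105.
Adding: ||u||_{H^1}^2 = 79978/315 + 124714/105 = 90824/63.


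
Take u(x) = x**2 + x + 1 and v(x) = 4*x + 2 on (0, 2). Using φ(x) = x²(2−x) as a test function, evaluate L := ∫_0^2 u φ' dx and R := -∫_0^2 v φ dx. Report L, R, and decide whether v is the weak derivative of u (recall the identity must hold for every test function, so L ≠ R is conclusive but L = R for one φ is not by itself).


LHS = -68/15, RHS = -136/15. No, v is not the weak derivative of u.

u(x) = x**2 + x + 1, classical derivative u'(x) = 2*x + 1.
φ(x) = x²(2−x), so φ'(x) = x*(4 - 3*x).
Note φ(0) = φ(2) = 0, so the boundary term u·φ vanishes.
LHS = ∫_0^2 u(x) φ'(x) dx = ∫_0^2 (-3*x^4 + x^3 + x^2 + 4*x) dx. Term by term:
  ∫_0^2 -3*x^4 dx = -96/5;  ∫_0^2 x^3 dx = 4;  ∫_0^2 x^2 dx = 8/3;
  ∫_0^2 4*x dx = 8.
Sum: -96/5 + 4 + 8/3 + 8 = -68/15.
So LHS = -68/15.
∫_0^2 v(x) φ(x) dx = ∫_0^2 (-4*x^4 + 6*x^3 + 4*x^2) dx. Term by term:
  ∫_0^2 -4*x^4 dx = -128/5;  ∫_0^2 6*x^3 dx = 24;  ∫_0^2 4*x^2 dx = 32/3.
Sum: -128/5 + 24 + 32/3 = 136/15.
So RHS = -∫_0^2 v(x) φ(x) dx = -136/15.
LHS − RHS = 68/15 ≠ 0, so the identity fails.
(For a valid weak derivative the identity must hold for EVERY test function, in particular this one. The failure shows v is NOT the weak derivative of u.)
Correct weak derivative would be u'(x) = 2*x + 1.


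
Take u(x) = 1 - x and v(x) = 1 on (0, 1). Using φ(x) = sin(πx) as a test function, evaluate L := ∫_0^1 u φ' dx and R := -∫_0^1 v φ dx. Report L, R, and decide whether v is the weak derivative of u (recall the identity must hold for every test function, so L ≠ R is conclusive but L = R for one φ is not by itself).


LHS = 2/π, RHS = -2/π. No, v is not the weak derivative of u.

u(x) = 1 - x, classical derivative u'(x) = -1.
φ(x) = sin(πx), so φ'(x) = π*cos(π*x).
Note φ(0) = φ(1) = 0, so the boundary term u·φ vanishes.
LHS = ∫_0^1 u(x) φ'(x) dx = ∫_0^1 (-π*x*cos(π*x) + π*cos(π*x)) dx. Term by term:
  ∫_0^1 π*cos(π*x) dx = 0;  ∫_0^1 -π*x*cos(π*x) dx = 2/π.
Sum: 0 + 2/π = 2/π.
So LHS = 2/π.
∫_0^1 v(x) φ(x) dx = ∫_0^1 (sin(π*x)) dx. Term by term:
  ∫_0^1 sin(π*x) dx = 2/π.
So RHS = -∫_0^1 v(x) φ(x) dx = -2/π.
LHS − RHS = 4/π ≠ 0, so the identity fails.
(For a valid weak derivative the identity must hold for EVERY test function, in particular this one. The failure shows v is NOT the weak derivative of u.)
Correct weak derivative would be u'(x) = -1.


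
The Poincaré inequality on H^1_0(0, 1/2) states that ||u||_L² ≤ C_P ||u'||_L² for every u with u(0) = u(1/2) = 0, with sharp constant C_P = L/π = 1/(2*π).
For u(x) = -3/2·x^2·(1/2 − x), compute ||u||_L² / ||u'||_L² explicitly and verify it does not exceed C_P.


||u||_L² / ||u'||_L² = sqrt(14)/28 < C_P = 1/(2*π).

u(x) = -3/2·x^2·(1/2 − x), so u'(x) = 3*x*(3*x - 1)/2.
u(x) = -3/2·x^2·(1/2 − x) vanishes at x = 0 and x = 1/2, so u ∈ H^1_0(0, 1/2). Differentiate via the product rule and integrate the resulting polynomials term by term.
  ∫_0^1/2 u² dx = ∫_0^1/2 (9*x^6/4 - 9*x^5/4 + 9*x^4/16) dx. Term by term:
    ∫_0^1/2 9*x^6/4 dx = 9/3584;  ∫_0^1/2 -9*x^5/4 dx = -3/512;  ∫_0^1/2 9*x^4/16 dx = 9/2560.
  Sum: 9/3584 − 3/512 + 9/2560 = 3/17920.
  ∫_0^1/2 (u')² dx = ∫_0^1/2 (81*x^4/4 - 27*x^3/2 + 9*x^2/4) dx. Term by term:
    ∫_0^1/2 81*x^4/4 dx = 81/640;  ∫_0^1/2 -27*x^3/2 dx = -27/128;  ∫_0^1/2 9*x^2/4 dx = 3/32.
  Sum: 81/640 − 27/128 + 3/32 = 3/320.
∫_0^1/2 u² dx = 3/17920, so ||u||_L² = sqrt(210)/1120.
∫_0^1/2 (u')² dx = 3/320, so ||u'||_L² = sqrt(15)/40.
Ratio ||u||_L² / ||u'||_L² = sqrt(14)/28.
Sharp Poincaré constant on H^1_0(0, 1/2) is C_P = L/π = 1/(2*π), achieved by sin(2*π·x).
A polynomial bump cannot attain the sharp Poincaré constant (only the first sine eigenfunction does), so the ratio is strictly less than C_P, consistent with ||u||_L² ≤ C_P ||u'||_L².


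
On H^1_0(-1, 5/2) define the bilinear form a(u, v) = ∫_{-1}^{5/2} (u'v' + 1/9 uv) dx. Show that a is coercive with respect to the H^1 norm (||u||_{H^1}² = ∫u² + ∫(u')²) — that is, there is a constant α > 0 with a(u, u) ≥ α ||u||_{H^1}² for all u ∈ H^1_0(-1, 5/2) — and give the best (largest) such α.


α = (49 + 36*π^2)/(9*(4*π^2 + 49))

Coercivity of a(·,·) on H^1_0(-1, 5/2) means a(u, u) ≥ α ||u||_{H^1}² for every u ∈ H^1_0.
The interval has length L = 7/2, and Poincaré/coercivity depend only on L. Here a(u, u) = ∫(u')² + (1/9)·∫u².
Here 0 < c = 1/9 < 1. The condition a(u,u) ≥ α||u||_{H^1}² reads (1−α)∫(u')² ≥ (α−c)∫u². Any admissible α is ≤ 1 (rapidly oscillating u have ∫u²/∫(u')² → 0), and α = 1 would force 0 ≥ (1−c)∫u², impossible since c < 1; so 1−α > 0. By the sharp Poincaré inequality on H^1_0 of an interval of length L, ∫(u')² ≥ (π/L)²∫u² with equality for the first sine mode sin(π(x−x₀)/L) (x₀ the left endpoint), so the inequality holds for all u iff (1−α)(π/L)² ≥ α − c, i.e. α ≤ ((π/L)² + c)/((π/L)² + 1) = (1 + c(L/π)²)/(1 + (L/π)²). With (π/L)² = 4*π^2/49 and c = 1/9, the largest admissible constant is α = ((π/L)² + c)/((π/L)² + 1).
Simplifying, α = (49 + 36*π^2)/(9*(4*π^2 + 49)).


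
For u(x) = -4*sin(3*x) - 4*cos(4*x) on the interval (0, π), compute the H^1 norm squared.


||u||_{H^1(0,π)}^2 = -3264/7 + 216*π

u'(x) = 16*sin(4*x) - 12*cos(3*x).
Expand u² and (u')² and integrate term by term on (0, π), using: for integers n ≥ 1, ∫_0^π sin²(nx) dx = ∫_0^π cos²(nx) dx = π/2; for n ≠ n', ∫_0^π sin(nx)sin(n'x) dx = ∫_0^π cos(nx)cos(n'x) dx = 0; and by product-to-sum, ∫_0^π sin(nx)cos(n'x) dx = ½∫_0^π [sin((n+n')x) + sin((n−n')x)] dx, which is 0 when n+n' is even and 2n/(n²−n'²) when n+n' is odd (it need not vanish on (0, π)).
  u² squared terms: (-4)²·∫cos(4x)² dx = 16·π/2 = 8*π;  (-4)²·∫sin(3x)² dx = 16·π/2 = 8*π.
  u² cross terms: 2·(-4)·(-4)·∫cos(4x)·sin(3x) dx = 32·(-6/7) = -192/7.
  So ∫_0^π u² dx = 8*π + 8*π − 192/7 = -192/7 + 16*π.
  (u')² squared terms: (-12)²·∫cos(3x)² dx = 144·π/2 = 72*π;  (16)²·∫sin(4x)² dx = 256·π/2 = 128*π.
  (u')² cross terms: 2·(-12)·(16)·∫cos(3x)·sin(4x) dx = -384·(8/7) = -3072/7.
  So ∫_0^π (u')² dx = 72*π + 128*π − 3072/7 = -3072/7 + 200*π.
||u||_{H^1}^2 = (-192/7 + 16*π) + (-3072/7 + 200*π) = -3264/7 + 216*π.


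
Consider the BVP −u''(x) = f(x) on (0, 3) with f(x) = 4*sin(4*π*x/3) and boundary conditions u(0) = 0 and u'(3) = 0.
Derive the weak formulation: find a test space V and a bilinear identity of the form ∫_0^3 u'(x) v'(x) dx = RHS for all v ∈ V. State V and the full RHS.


V = {v ∈ H^1(0, 3) : v(0) = 0} (test functions vanish at x = 0 where u is specified); weak form: ∫_0^3 u'v' dx = ∫_0^3 (4*sin(4*π*x/3)) v dx for all v ∈ V.

Multiply both sides by a test function v and integrate from 0 to 3:
  ∫_0^3 −u''(x) v(x) dx = ∫_0^3 f(x) v(x) dx.
Integrate the LHS by parts once:
  ∫_0^3 −u'' v dx = −[u'(x) v(x)]_0^3 + ∫_0^3 u'(x) v'(x) dx.
Thus ∫_0^3 u'(x) v'(x) dx = ∫_0^3 f(x) v(x) dx + [u'(x) v(x)]_0^3.
Choose V so that boundary terms are either known or forced to vanish.
Mixed BC: u(0) = 0 (Dirichlet) and u'(3) = 0 (Neumann). Define V = {v ∈ H^1(0, 3) : v(0) = 0}. Then [u' v]_0^3 = u'(3)·v(3) − u'(0)·0 = 0.
Weak formulation: find u (satisfying any essential BC) such that ∫_0^3 u'(x) v'(x) dx = ∫_0^3 f v dx for all v ∈ V (Dirichlet at 0 absorbed into V; the Neumann datum at x = 3 is zero, so no boundary term remains).
Substituting f(x) = 4*sin(4*π*x/3), the right-hand side is ∫_0^3 (4*sin(4*π*x/3)) v dx.


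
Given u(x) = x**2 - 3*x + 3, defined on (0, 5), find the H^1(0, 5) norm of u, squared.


||u||_{H^1}^2 = 1165/6

The H^1 norm (squared) on an interval (0, L) is
  ||u||_{H^1}^2 = ∫_0^L u(x)^2 dx + ∫_0^L u'(x)^2 dx.
Compute u'(x) = 2*x - 3.
Then u(x)^2 = x**4 - 6*x**3 + 15*x**2 - 18*x + 9 and u'(x)^2 = 4*x**2 - 12*x + 9.
Integrate each monomial from 0 to 5 using ∫_0^5 c·x^n dx = c·5^(n+1)/(n+1):
  ∫_0^5 u(x)^2 dx = ∫_0^5 (x^4 - 6*x^3 + 15*x^2 - 18*x + 9) dx. Term by term:
    ∫_0^5 x^4 dx = 625;  ∫_0^5 -6*x^3 dx = -1875/2;  ∫_0^5 15*x^2 dx = 625;
    ∫_0^5 -18*x dx = -225;  ∫_0^5 9 dx = 45.
  Sum: 625 − 1875/2 + 625 − 225 + 45 = 265/2.
  ∫_0^5 u'(x)^2 dx = ∫_0^5 (4*x^2 - 12*x + 9) dx. Term by term:
    ∫_0^5 4*x^2 dx = 500/3;  ∫_0^5 -12*x dx = -150;  ∫_0^5 9 dx = 45.
  Sum: 500/3 − 150 + 45 = 185/3.
Adding: ||u||_{H^1}^2 = 265/2 + 185/3 = 1165/6.


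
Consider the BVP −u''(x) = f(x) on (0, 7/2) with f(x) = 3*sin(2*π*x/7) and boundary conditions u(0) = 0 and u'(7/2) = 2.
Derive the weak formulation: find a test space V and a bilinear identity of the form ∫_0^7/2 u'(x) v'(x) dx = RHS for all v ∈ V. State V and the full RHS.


V = {v ∈ H^1(0, 7/2) : v(0) = 0} (test functions vanish at x = 0 where u is specified); weak form: ∫_0^7/2 u'v' dx = ∫_0^7/2 (3*sin(2*π*x/7)) v dx + 2·v(7/2) for all v ∈ V.

Multiply both sides by a test function v and integrate from 0 to 7/2:
  ∫_0^7/2 −u''(x) v(x) dx = ∫_0^7/2 f(x) v(x) dx.
Integrate the LHS by parts once:
  ∫_0^7/2 −u'' v dx = −[u'(x) v(x)]_0^7/2 + ∫_0^7/2 u'(x) v'(x) dx.
Thus ∫_0^7/2 u'(x) v'(x) dx = ∫_0^7/2 f(x) v(x) dx + [u'(x) v(x)]_0^7/2.
Choose V so that boundary terms are either known or forced to vanish.
Mixed BC: u(0) = 0 (Dirichlet) and u'(7/2) = 2 (Neumann). Define V = {v ∈ H^1(0, 7/2) : v(0) = 0}. Then [u' v]_0^7/2 = u'(7/2)·v(7/2) − u'(0)·0 = 2·v(7/2).
Weak formulation: find u (satisfying any essential BC) such that ∫_0^7/2 u'(x) v'(x) dx = ∫_0^7/2 f v dx + 2·v(7/2) for all v ∈ V (Dirichlet at 0 absorbed into V; Neumann datum at x = 7/2 contributes the boundary term).
Substituting f(x) = 3*sin(2*π*x/7), the right-hand side is ∫_0^7/2 (3*sin(2*π*x/7)) v dx + 2·v(7/2).


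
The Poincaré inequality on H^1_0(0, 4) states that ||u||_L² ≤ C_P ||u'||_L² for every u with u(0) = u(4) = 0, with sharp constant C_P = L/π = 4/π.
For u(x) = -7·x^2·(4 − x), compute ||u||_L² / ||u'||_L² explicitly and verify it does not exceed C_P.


||u||_L² / ||u'||_L² = 2*sqrt(14)/7 < C_P = 4/π.

u(x) = -7·x^2·(4 − x), so u'(x) = 7*x*(3*x - 8).
u(x) = -7·x^2·(4 − x) vanishes at x = 0 and x = 4, so u ∈ H^1_0(0, 4). Differentiate via the product rule and integrate the resulting polynomials term by term.
  ∫_0^4 u² dx = ∫_0^4 (49*x^6 - 392*x^5 + 784*x^4) dx. Term by term:
    ∫_0^4 49*x^6 dx = 114688;  ∫_0^4 -392*x^5 dx = -802816/3;  ∫_0^4 784*x^4 dx = 802816/5.
  Sum: 114688 − 802816/3 + 802816/5 = 114688/15.
  ∫_0^4 (u')² dx = ∫_0^4 (441*x^4 - 2352*x^3 + 3136*x^2) dx. Term by term:
    ∫_0^4 441*x^4 dx = 451584/5;  ∫_0^4 -2352*x^3 dx = -150528;  ∫_0^4 3136*x^2 dx = 200704/3.
  Sum: 451584/5 − 150528 + 200704/3 = 100352/15.
∫_0^4 u² dx = 114688/15, so ||u||_L² = 128*sqrt(105)/15.
∫_0^4 (u')² dx = 100352/15, so ||u'||_L² = 224*sqrt(30)/15.
Ratio ||u||_L² / ||u'||_L² = 2*sqrt(14)/7.
Sharp Poincaré constant on H^1_0(0, 4) is C_P = L/π = 4/π, achieved by sin(π/4·x).
A polynomial bump cannot attain the sharp Poincaré constant (only the first sine eigenfunction does), so the ratio is strictly less than C_P, consistent with ||u||_L² ≤ C_P ||u'||_L².


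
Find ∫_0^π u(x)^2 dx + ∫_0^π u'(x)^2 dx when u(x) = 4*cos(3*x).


||u||_{H^1(0,π)}^2 = 80*π

u'(x) = -12*sin(3*x).
Expand u² and (u')² and integrate term by term on (0, π), using: for integers n ≥ 1, ∫_0^π sin²(nx) dx = ∫_0^π cos²(nx) dx = π/2; for n ≠ n', ∫_0^π sin(nx)sin(n'x) dx = ∫_0^π cos(nx)cos(n'x) dx = 0; and by product-to-sum, ∫_0^π sin(nx)cos(n'x) dx = ½∫_0^π [sin((n+n')x) + sin((n−n')x)] dx, which is 0 when n+n' is even and 2n/(n²−n'²) when n+n' is odd (it need not vanish on (0, π)).
  u² squared terms: (4)²·∫cos(3x)² dx = 16·π/2 = 8*π.
  So ∫_0^π u² dx = 8*π.
  (u')² squared terms: (-12)²·∫sin(3x)² dx = 144·π/2 = 72*π.
  So ∫_0^π (u')² dx = 72*π.
||u||_{H^1}^2 = (8*π) + (72*π) = 80*π.


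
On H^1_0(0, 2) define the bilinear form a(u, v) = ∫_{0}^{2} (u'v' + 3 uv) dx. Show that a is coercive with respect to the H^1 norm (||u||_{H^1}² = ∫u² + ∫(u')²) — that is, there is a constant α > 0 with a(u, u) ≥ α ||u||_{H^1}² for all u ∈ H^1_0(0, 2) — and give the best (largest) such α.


α = 1

Coercivity of a(·,·) on H^1_0(0, 2) means a(u, u) ≥ α ||u||_{H^1}² for every u ∈ H^1_0.
The interval has length L = 2, and Poincaré/coercivity depend only on L. Here a(u, u) = ∫(u')² + (3)·∫u².
Here c = 3 ≥ 1, so a(u,u) = ∫(u')² + c∫u² ≥ ∫(u')² + ∫u² = ||u||_{H^1}², i.e. α = 1 works. No larger α is possible: a(u,u) ≥ α||u||_{H^1}² means (1−α)∫(u')² ≥ (α−c)∫u², and for the modes u_n = sin(nπ(x−x₀)/L) (x₀ the left endpoint) one has ∫u_n²/∫(u_n')² = (L/(nπ))² → 0, so a(u_n,u_n)/||u_n||_{H^1}² → 1. Hence the optimal constant is α = 1.
Therefore α = 1.


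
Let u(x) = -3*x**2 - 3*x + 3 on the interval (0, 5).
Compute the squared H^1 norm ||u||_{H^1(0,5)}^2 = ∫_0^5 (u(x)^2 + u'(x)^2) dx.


||u||_{H^1}^2 = 19755/2

The H^1 norm (squared) on an interval (0, L) is
  ||u||_{H^1}^2 = ∫_0^L u(x)^2 dx + ∫_0^L u'(x)^2 dx.
Compute u'(x) = -6*x - 3.
Then u(x)^2 = 9*x**4 + 18*x**3 - 9*x**2 - 18*x + 9 and u'(x)^2 = 36*x**2 + 36*x + 9.
Integrate each monomial from 0 to 5 using ∫_0^5 c·x^n dx = c·5^(n+1)/(n+1):
  ∫_0^5 u(x)^2 dx = ∫_0^5 (9*x^4 + 18*x^3 - 9*x^2 - 18*x + 9) dx. Term by term:
    ∫_0^5 9*x^4 dx = 5625;  ∫_0^5 18*x^3 dx = 5625/2;  ∫_0^5 -9*x^2 dx = -375;
    ∫_0^5 -18*x dx = -225;  ∫_0^5 9 dx = 45.
  Sum: 5625 + 5625/2 − 375 − 225 + 45 = 15765/2.
  ∫_0^5 u'(x)^2 dx = ∫_0^5 (36*x^2 + 36*x + 9) dx. Term by term:
    ∫_0^5 36*x^2 dx = 1500;  ∫_0^5 36*x dx = 450;  ∫_0^5 9 dx = 45.
  Sum: 1500 + 450 + 45 = 1995.
Adding: ||u||_{H^1}^2 = 15765/2 + 1995 = 19755/2.


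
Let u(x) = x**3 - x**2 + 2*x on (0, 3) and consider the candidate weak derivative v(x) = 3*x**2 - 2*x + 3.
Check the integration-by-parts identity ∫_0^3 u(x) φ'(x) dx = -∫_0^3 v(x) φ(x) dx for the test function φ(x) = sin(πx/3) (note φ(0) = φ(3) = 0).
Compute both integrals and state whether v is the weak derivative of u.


LHS = -75/π + 324/π^3, RHS = -81/π + 324/π^3. No, v is not the weak derivative of u.

u(x) = x**3 - x**2 + 2*x, classical derivative u'(x) = 3*x**2 - 2*x + 2.
φ(x) = sin(πx/3), so φ'(x) = π*cos(π*x/3)/3.
Note φ(0) = φ(3) = 0, so the boundary term u·φ vanishes.
LHS = ∫_0^3 u(x) φ'(x) dx = ∫_0^3 (π*x^3*cos(π*x/3)/3 - π*x^2*cos(π*x/3)/3 + 2*π*x*cos(π*x/3)/3) dx. Term by term:
  ∫_0^3 -π*x^2*cos(π*x/3)/3 dx = 18/π;  ∫_0^3 π*x^3*cos(π*x/3)/3 dx = -81/π + 324/π^3;  ∫_0^3 2*π*x*cos(π*x/3)/3 dx = -12/π.
Sum: 18/π + -81/π + 324/π^3 − 12/π = -75/π + 324/π^3.
So LHS = -75/π + 324/π^3.
∫_0^3 v(x) φ(x) dx = ∫_0^3 (3*x^2*sin(π*x/3) - 2*x*sin(π*x/3) + 3*sin(π*x/3)) dx. Term by term:
  ∫_0^3 3*sin(π*x/3) dx = 18/π;  ∫_0^3 -2*x*sin(π*x/3) dx = -18/π;  ∫_0^3 3*x^2*sin(π*x/3) dx = -324/π^3 + 81/π.
Sum: 18/π − 18/π + -324/π^3 + 81/π = -324/π^3 + 81/π.
So RHS = -∫_0^3 v(x) φ(x) dx = -81/π + 324/π^3.
LHS − RHS = 6/π ≠ 0, so the identity fails.
(For a valid weak derivative the identity must hold for EVERY test function, in particular this one. The failure shows v is NOT the weak derivative of u.)
Correct weak derivative would be u'(x) = 3*x**2 - 2*x + 2.


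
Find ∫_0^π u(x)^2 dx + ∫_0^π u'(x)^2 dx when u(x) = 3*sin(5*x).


||u||_{H^1(0,π)}^2 = 117*π

u'(x) = 15*cos(5*x).
Expand u² and (u')² and integrate term by term on (0, π), using: for integers n ≥ 1, ∫_0^π sin²(nx) dx = ∫_0^π cos²(nx) dx = π/2; for n ≠ n', ∫_0^π sin(nx)sin(n'x) dx = ∫_0^π cos(nx)cos(n'x) dx = 0; and by product-to-sum, ∫_0^π sin(nx)cos(n'x) dx = ½∫_0^π [sin((n+n')x) + sin((n−n')x)] dx, which is 0 when n+n' is even and 2n/(n²−n'²) when n+n' is odd (it need not vanish on (0, π)).
  u² squared terms: (3)²·∫sin(5x)² dx = 9·π/2 = 9*π/2.
  So ∫_0^π u² dx = 9*π/2.
  (u')² squared terms: (15)²·∫cos(5x)² dx = 225·π/2 = 225*π/2.
  So ∫_0^π (u')² dx = 225*π/2.
||u||_{H^1}^2 = (9*π/2) + (225*π/2) = 117*π.


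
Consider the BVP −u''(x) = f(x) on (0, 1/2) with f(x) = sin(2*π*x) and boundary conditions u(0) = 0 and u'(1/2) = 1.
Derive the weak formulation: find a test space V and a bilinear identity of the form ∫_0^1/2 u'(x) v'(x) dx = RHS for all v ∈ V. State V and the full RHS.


V = {v ∈ H^1(0, 1/2) : v(0) = 0} (test functions vanish at x = 0 where u is specified); weak form: ∫_0^1/2 u'v' dx = ∫_0^1/2 (sin(2*π*x)) v dx + v(1/2) for all v ∈ V.

Multiply both sides by a test function v and integrate from 0 to 1/2:
  ∫_0^1/2 −u''(x) v(x) dx = ∫_0^1/2 f(x) v(x) dx.
Integrate the LHS by parts once:
  ∫_0^1/2 −u'' v dx = −[u'(x) v(x)]_0^1/2 + ∫_0^1/2 u'(x) v'(x) dx.
Thus ∫_0^1/2 u'(x) v'(x) dx = ∫_0^1/2 f(x) v(x) dx + [u'(x) v(x)]_0^1/2.
Choose V so that boundary terms are either known or forced to vanish.
Mixed BC: u(0) = 0 (Dirichlet) and u'(1/2) = 1 (Neumann). Define V = {v ∈ H^1(0, 1/2) : v(0) = 0}. Then [u' v]_0^1/2 = u'(1/2)·v(1/2) − u'(0)·0 = v(1/2).
Weak formulation: find u (satisfying any essential BC) such that ∫_0^1/2 u'(x) v'(x) dx = ∫_0^1/2 f v dx + v(1/2) for all v ∈ V (Dirichlet at 0 absorbed into V; Neumann datum at x = 1/2 contributes the boundary term).
Substituting f(x) = sin(2*π*x), the right-hand side is ∫_0^1/2 (sin(2*π*x)) v dx + v(1/2).


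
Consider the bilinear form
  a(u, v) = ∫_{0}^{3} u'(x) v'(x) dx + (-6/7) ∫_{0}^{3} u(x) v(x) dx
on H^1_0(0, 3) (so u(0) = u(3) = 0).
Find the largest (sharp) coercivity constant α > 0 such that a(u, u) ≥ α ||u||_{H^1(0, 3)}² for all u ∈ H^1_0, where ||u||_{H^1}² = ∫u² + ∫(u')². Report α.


α = (-54/7 + π^2)/(9 + π^2)

Coercivity of a(·,·) on H^1_0(0, 3) means a(u, u) ≥ α ||u||_{H^1}² for every u ∈ H^1_0.
The interval has length L = 3, and Poincaré/coercivity depend only on L. Here a(u, u) = ∫(u')² + (-6/7)·∫u².
Here c = -6/7 < 0 with |c| < (π/L)² = π^2/9, so coercivity still holds. The condition a(u,u) ≥ α||u||_{H^1}² reads (1−α)∫(u')² ≥ (α−c)∫u². Any admissible α is ≤ 1 (rapidly oscillating u have ∫u²/∫(u')² → 0), and α = 1 would force 0 ≥ (1−c)∫u², impossible since c < 1; so 1−α > 0. By the sharp Poincaré inequality on H^1_0 of an interval of length L, ∫(u')² ≥ (π/L)²∫u² with equality for the first sine mode sin(π(x−x₀)/L) (x₀ the left endpoint), so the inequality holds for all u iff (1−α)(π/L)² ≥ α − c, i.e. α ≤ ((π/L)² + c)/((π/L)² + 1) = (1 + c(L/π)²)/(1 + (L/π)²). (Direct route, valid since c ≤ 0: Poincaré gives c∫u² ≥ c(L/π)²∫(u')², so a(u,u) ≥ (1 + c(L/π)²)∫(u')², while ||u||_{H^1}² ≤ (1 + (L/π)²)∫(u')²; dividing yields the same α.) With (π/L)² = π^2/9 and c = -6/7, the largest admissible constant is α = ((π/L)² + c)/((π/L)² + 1).
Simplifying, α = (-54/7 + π^2)/(9 + π^2).


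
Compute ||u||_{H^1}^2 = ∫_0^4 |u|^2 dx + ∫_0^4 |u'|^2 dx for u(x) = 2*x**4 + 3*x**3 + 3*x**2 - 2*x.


||u||_{H^1}^2 = 175937648/315

The H^1 norm (squared) on an interval (0, L) is
  ||u||_{H^1}^2 = ∫_0^L u(x)^2 dx + ∫_0^L u'(x)^2 dx.
Compute u'(x) = 8*x**3 + 9*x**2 + 6*x - 2.
Then u(x)^2 = 4*x**8 + 12*x**7 + 21*x**6 + 10*x**5 - 3*x**4 - 12*x**3 + 4*x**2 and u'(x)^2 = 64*x**6 + 144*x**5 + 177*x**4 + 76*x**3 - 24*x + 4.
Integrate each monomial from 0 to 4 using ∫_0^4 c·x^n dx = c·4^(n+1)/(n+1):
  ∫_0^4 u(x)^2 dx = ∫_0^4 (4*x^8 + 12*x^7 + 21*x^6 + 10*x^5 - 3*x^4 - 12*x^3 + 4*x^2) dx. Term by term:
    ∫_0^4 4*x^8 dx = 1048576/9;  ∫_0^4 12*x^7 dx = 98304;  ∫_0^4 21*x^6 dx = 49152;
    ∫_0^4 10*x^5 dx = 20480/3;  ∫_0^4 -3*x^4 dx = -3072/5;  ∫_0^4 -12*x^3 dx = -768;
    ∫_0^4 4*x^2 dx = 256/3.
  Sum: 1048576/9 + 98304 + 49152 + 20480/3 − 3072/5 − 768 + 256/3 = 12127232/45.
  ∫_0^4 u'(x)^2 dx = ∫_0^4 (64*x^6 + 144*x^5 + 177*x^4 + 76*x^3 - 24*x + 4) dx. Term by term:
    ∫_0^4 64*x^6 dx = 1048576/7;  ∫_0^4 144*x^5 dx = 98304;  ∫_0^4 177*x^4 dx = 181248/5;
    ∫_0^4 76*x^3 dx = 4864;  ∫_0^4 -24*x dx = -192;  ∫_0^4 4 dx = 16.
  Sum: 1048576/7 + 98304 + 181248/5 + 4864 − 192 + 16 = 10116336/35.
Adding: ||u||_{H^1}^2 = 12127232/45 + 10116336/35 = 175937648/315.


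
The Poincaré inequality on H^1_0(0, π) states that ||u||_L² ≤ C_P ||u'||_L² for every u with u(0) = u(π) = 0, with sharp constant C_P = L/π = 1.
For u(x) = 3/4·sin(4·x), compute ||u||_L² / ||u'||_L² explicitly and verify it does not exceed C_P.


||u||_L² / ||u'||_L² = 1/4 < C_P = 1.

u(x) = 3/4·sin(4·x), so u'(x) = 3*cos(4*x).
Writing u(x) = A·sin(kπx/L) with A = 3/4 and k = 4, use ∫_0^L sin²(kπx/L) dx = L/2 and ∫_0^L cos²(kπx/L) dx = L/2.
u² = 9/16·sin²(4·x) and (u')² = 9·cos²(4·x), and each of sin², cos² integrates to L/2 = π/2 over (0, π).
∫_0^π u² dx = 9*π/32, so ||u||_L² = 3*sqrt(2)*sqrt(π)/8.
∫_0^π (u')² dx = 9*π/2, so ||u'||_L² = 3*sqrt(2)*sqrt(π)/2.
Ratio ||u||_L² / ||u'||_L² = 1/4.
Sharp Poincaré constant on H^1_0(0, π) is C_P = L/π = 1, achieved by sin(x).
This is the k = 4 harmonic; the ratio L/(kπ) is strictly less than C_P = L/π, consistent with the sharp inequality ||u||_L² ≤ C_P ||u'||_L².


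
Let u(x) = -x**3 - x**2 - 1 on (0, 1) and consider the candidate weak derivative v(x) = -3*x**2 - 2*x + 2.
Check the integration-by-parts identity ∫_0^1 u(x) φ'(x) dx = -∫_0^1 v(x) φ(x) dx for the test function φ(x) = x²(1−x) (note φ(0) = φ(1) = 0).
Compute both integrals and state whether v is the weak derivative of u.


LHS = 1/5, RHS = 1/30. No, v is not the weak derivative of u.

u(x) = -x**3 - x**2 - 1, classical derivative u'(x) = -3*x**2 - 2*x.
φ(x) = x²(1−x), so φ'(x) = x*(2 - 3*x).
Note φ(0) = φ(1) = 0, so the boundary term u·φ vanishes.
LHS = ∫_0^1 u(x) φ'(x) dx = ∫_0^1 (3*x^5 + x^4 - 2*x^3 + 3*x^2 - 2*x) dx. Term by term:
  ∫_0^1 3*x^5 dx = 1/2;  ∫_0^1 x^4 dx = 1/5;  ∫_0^1 -2*x^3 dx = -1/2;
  ∫_0^1 3*x^2 dx = 1;  ∫_0^1 -2*x dx = -1.
Sum: 1/2 + 1/5 − 1/2 + 1 − 1 = 1/5.
So LHS = 1/5.
∫_0^1 v(x) φ(x) dx = ∫_0^1 (3*x^5 - x^4 - 4*x^3 + 2*x^2) dx. Term by term:
  ∫_0^1 3*x^5 dx = 1/2;  ∫_0^1 -x^4 dx = -1/5;  ∫_0^1 -4*x^3 dx = -1;
  ∫_0^1 2*x^2 dx = 2/3.
Sum: 1/2 − 1/5 − 1 + 2/3 = -1/30.
So RHS = -∫_0^1 v(x) φ(x) dx = 1/30.
LHS − RHS = 1/6 ≠ 0, so the identity fails.
(For a valid weak derivative the identity must hold for EVERY test function, in particular this one. The failure shows v is NOT the weak derivative of u.)
Correct weak derivative would be u'(x) = -3*x**2 - 2*x.


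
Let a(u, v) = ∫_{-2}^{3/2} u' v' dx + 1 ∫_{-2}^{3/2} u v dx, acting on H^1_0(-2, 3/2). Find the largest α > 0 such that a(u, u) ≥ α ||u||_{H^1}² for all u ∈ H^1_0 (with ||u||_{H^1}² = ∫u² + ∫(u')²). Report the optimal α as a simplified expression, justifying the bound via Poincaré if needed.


α = 1

Coercivity of a(·,·) on H^1_0(-2, 3/2) means a(u, u) ≥ α ||u||_{H^1}² for every u ∈ H^1_0.
The interval has length L = 7/2, and Poincaré/coercivity depend only on L. Here a(u, u) = ∫(u')² + (1)·∫u².
Here c = 1 ≥ 1, so a(u,u) = ∫(u')² + c∫u² ≥ ∫(u')² + ∫u² = ||u||_{H^1}², i.e. α = 1 works. No larger α is possible: a(u,u) ≥ α||u||_{H^1}² means (1−α)∫(u')² ≥ (α−c)∫u², and for the modes u_n = sin(nπ(x−x₀)/L) (x₀ the left endpoint) one has ∫u_n²/∫(u_n')² = (L/(nπ))² → 0, so a(u_n,u_n)/||u_n||_{H^1}² → 1. Hence the optimal constant is α = 1.
Therefore α = 1.


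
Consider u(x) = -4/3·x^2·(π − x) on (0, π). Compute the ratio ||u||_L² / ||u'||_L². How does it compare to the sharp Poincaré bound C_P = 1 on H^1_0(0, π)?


||u||_L² / ||u'||_L² = sqrt(14)*π/14 < C_P = 1.

u(x) = -4/3·x^2·(π − x), so u'(x) = 4*x*(3*x - 2*π)/3.
u(x) = -4/3·x^2·(π − x) vanishes at x = 0 and x = π, so u ∈ H^1_0(0, π). Differentiate via the product rule and integrate the resulting polynomials term by term.
  ∫_0^π u² dx = ∫_0^π (16*x^6/9 - 32*π*x^5/9 + 16*π^2*x^4/9) dx. Term by term:
    ∫_0^π 16*x^6/9 dx = 16*π^7/63;  ∫_0^π -32*π*x^5/9 dx = -16*π^7/27;  ∫_0^π 16*π^2*x^4/9 dx = 16*π^7/45.
  Sum: 16*π^7/63 − 16*π^7/27 + 16*π^7/45 = 16*π^7/945.
  ∫_0^π (u')² dx = ∫_0^π (16*x^4 - 64*π*x^3/3 + 64*π^2*x^2/9) dx. Term by term:
    ∫_0^π 16*x^4 dx = 16*π^5/5;  ∫_0^π -64*π*x^3/3 dx = -16*π^5/3;  ∫_0^π 64*π^2*x^2/9 dx = 64*π^5/27.
  Sum: 16*π^5/5 − 16*π^5/3 + 64*π^5/27 = 32*π^5/135.
∫_0^π u² dx = 16*π^7/945, so ||u||_L² = 4*sqrt(105)*π^(7/2)/315.
∫_0^π (u')² dx = 32*π^5/135, so ||u'||_L² = 4*sqrt(30)*π^(5/2)/45.
Ratio ||u||_L² / ||u'||_L² = sqrt(14)*π/14.
Sharp Poincaré constant on H^1_0(0, π) is C_P = L/π = 1, achieved by sin(x).
A polynomial bump cannot attain the sharp Poincaré constant (only the first sine eigenfunction does), so the ratio is strictly less than C_P, consistent with ||u||_L² ≤ C_P ||u'||_L².


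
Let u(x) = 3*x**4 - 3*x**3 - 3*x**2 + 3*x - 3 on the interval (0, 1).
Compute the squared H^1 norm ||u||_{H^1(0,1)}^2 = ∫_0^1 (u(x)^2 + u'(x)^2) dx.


||u||_{H^1}^2 = 253/28

The H^1 norm (squared) on an interval (0, L) is
  ||u||_{H^1}^2 = ∫_0^L u(x)^2 dx + ∫_0^L u'(x)^2 dx.
Compute u'(x) = 12*x**3 - 9*x**2 - 6*x + 3.
Then u(x)^2 = 9*x**8 - 18*x**7 - 9*x**6 + 36*x**5 - 27*x**4 + 27*x**2 - 18*x + 9 and u'(x)^2 = 144*x**6 - 216*x**5 - 63*x**4 + 180*x**3 - 18*x**2 - 36*x + 9.
Integrate each monomial from 0 to 1 using ∫_0^1 c·x^n dx = c·1^(n+1)/(n+1):
  ∫_0^1 u(x)^2 dx = ∫_0^1 (9*x^8 - 18*x^7 - 9*x^6 + 36*x^5 - 27*x^4 + 27*x^2 - 18*x + 9) dx. Term by term:
    ∫_0^1 9*x^8 dx = 1;  ∫_0^1 -18*x^7 dx = -9/4;  ∫_0^1 -9*x^6 dx = -9/7;
    ∫_0^1 36*x^5 dx = 6;  ∫_0^1 -27*x^4 dx = -27/5;  ∫_0^1 27*x^2 dx = 9;
    ∫_0^1 -18*x dx = -9;  ∫_0^1 9 dx = 9.
  Sum: 1 − 9/4 − 9/7 + 6 − 27/5 + 9 − 9 + 9 = 989/140.
  ∫_0^1 u'(x)^2 dx = ∫_0^1 (144*x^6 - 216*x^5 - 63*x^4 + 180*x^3 - 18*x^2 - 36*x + 9) dx. Term by term:
    ∫_0^1 144*x^6 dx = 144/7;  ∫_0^1 -216*x^5 dx = -36;  ∫_0^1 -63*x^4 dx = -63/5;
    ∫_0^1 180*x^3 dx = 45;  ∫_0^1 -18*x^2 dx = -6;  ∫_0^1 -36*x dx = -18;
    ∫_0^1 9 dx = 9.
  Sum: 144/7 − 36 − 63/5 + 45 − 6 − 18 + 9 = 69/35.
Adding: ||u||_{H^1}^2 = 989/140 + 69/35 = 253/28.


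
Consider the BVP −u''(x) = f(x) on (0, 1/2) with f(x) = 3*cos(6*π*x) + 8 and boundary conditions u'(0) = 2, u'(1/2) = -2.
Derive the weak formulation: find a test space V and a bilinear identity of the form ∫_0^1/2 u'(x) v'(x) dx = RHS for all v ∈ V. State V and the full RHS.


V = H^1(0, 1/2) (v unrestricted at boundary; u is determined up to an additive constant); weak form: ∫_0^1/2 u'v' dx = ∫_0^1/2 (3*cos(6*π*x) + 8) v dx − 2·v(1/2) − 2·v(0) for all v ∈ V.

Multiply both sides by a test function v and integrate from 0 to 1/2:
  ∫_0^1/2 −u''(x) v(x) dx = ∫_0^1/2 f(x) v(x) dx.
Integrate the LHS by parts once:
  ∫_0^1/2 −u'' v dx = −[u'(x) v(x)]_0^1/2 + ∫_0^1/2 u'(x) v'(x) dx.
Thus ∫_0^1/2 u'(x) v'(x) dx = ∫_0^1/2 f(x) v(x) dx + [u'(x) v(x)]_0^1/2.
Choose V so that boundary terms are either known or forced to vanish.
u has inhomogeneous Neumann u'(0) = 2, u'(1/2) = -2. [u' v]_0^1/2 = (-2)·v(1/2) − (2)·v(0) = − 2·v(1/2) − 2·v(0). Take V = H^1(0, 1/2); boundary term becomes part of RHS.
Weak formulation: find u (satisfying any essential BC) such that ∫_0^1/2 u'(x) v'(x) dx = ∫_0^1/2 f v dx − 2·v(1/2) − 2·v(0) for all v ∈ V (Neumann data are natural BCs: they enter the RHS as boundary terms).
Substituting f(x) = 3*cos(6*π*x) + 8, the right-hand side is ∫_0^1/2 (3*cos(6*π*x) + 8) v dx − 2·v(1/2) − 2·v(0).
Compatibility check (pure Neumann): taking v ≡ 1 ∈ V gives 0 = ∫_0^1/2 f dx + (-2) − (2), i.e. ∫_0^1/2 f dx must equal u'(0) − u'(1/2) = 4. Indeed ∫_0^1/2 (3*cos(6*π*x) + 8) dx = 4, so the data are compatible. The solution is then unique only up to an additive constant (fix it e.g. by requiring ∫_0^1/2 u dx = 0).


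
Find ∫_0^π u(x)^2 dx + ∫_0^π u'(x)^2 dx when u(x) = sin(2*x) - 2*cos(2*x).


||u||_{H^1(0,π)}^2 = 25*π/2

u'(x) = 4*sin(2*x) + 2*cos(2*x).
Expand u² and (u')² and integrate term by term on (0, π), using: for integers n ≥ 1, ∫_0^π sin²(nx) dx = ∫_0^π cos²(nx) dx = π/2; for n ≠ n', ∫_0^π sin(nx)sin(n'x) dx = ∫_0^π cos(nx)cos(n'x) dx = 0; and by product-to-sum, ∫_0^π sin(nx)cos(n'x) dx = ½∫_0^π [sin((n+n')x) + sin((n−n')x)] dx, which is 0 when n+n' is even and 2n/(n²−n'²) when n+n' is odd (it need not vanish on (0, π)).
  u² squared terms: (-2)²·∫cos(2x)² dx = 4·π/2 = 2*π;  (1)²·∫sin(2x)² dx = 1·π/2 = π/2.
  u² cross terms: 2·(-2)·(1)·∫cos(2x)·sin(2x) dx = -4·(0) = 0.
  So ∫_0^π u² dx = 2*π + π/2 + 0 = 5*π/2.
  (u')² squared terms: (2)²·∫cos(2x)² dx = 4·π/2 = 2*π;  (4)²·∫sin(2x)² dx = 16·π/2 = 8*π.
  (u')² cross terms: 2·(2)·(4)·∫cos(2x)·sin(2x) dx = 16·(0) = 0.
  So ∫_0^π (u')² dx = 2*π + 8*π + 0 = 10*π.
||u||_{H^1}^2 = (5*π/2) + (10*π) = 25*π/2.


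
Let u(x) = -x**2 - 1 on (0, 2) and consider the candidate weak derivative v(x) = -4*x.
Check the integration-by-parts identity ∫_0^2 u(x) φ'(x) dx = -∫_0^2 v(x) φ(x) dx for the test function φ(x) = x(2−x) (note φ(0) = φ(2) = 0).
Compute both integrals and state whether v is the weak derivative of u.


LHS = 8/3, RHS = 16/3. No, v is not the weak derivative of u.

u(x) = -x**2 - 1, classical derivative u'(x) = -2*x.
φ(x) = x(2−x), so φ'(x) = 2 - 2*x.
Note φ(0) = φ(2) = 0, so the boundary term u·φ vanishes.
LHS = ∫_0^2 u(x) φ'(x) dx = ∫_0^2 (2*x^3 - 2*x^2 + 2*x - 2) dx. Term by term:
  ∫_0^2 2*x^3 dx = 8;  ∫_0^2 -2*x^2 dx = -16/3;  ∫_0^2 2*x dx = 4;
  ∫_0^2 -2 dx = -4.
Sum: 8 − 16/3 + 4 − 4 = 8/3.
So LHS = 8/3.
∫_0^2 v(x) φ(x) dx = ∫_0^2 (4*x^3 - 8*x^2) dx. Term by term:
  ∫_0^2 4*x^3 dx = 16;  ∫_0^2 -8*x^2 dx = -64/3.
Sum: 16 − 64/3 = -16/3.
So RHS = -∫_0^2 v(x) φ(x) dx = 16/3.
LHS − RHS = -8/3 ≠ 0, so the identity fails.
(For a valid weak derivative the identity must hold for EVERY test function, in particular this one. The failure shows v is NOT the weak derivative of u.)
Correct weak derivative would be u'(x) = -2*x.
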